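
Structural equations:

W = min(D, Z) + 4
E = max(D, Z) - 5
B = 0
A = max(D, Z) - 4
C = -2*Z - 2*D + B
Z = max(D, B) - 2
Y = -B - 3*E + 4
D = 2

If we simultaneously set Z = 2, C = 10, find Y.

Setting Z = 2, C = 10 by intervention discards those variables' equations.
E = max(D, Z) - 5  [with D=2, Z=2]  = -3
Y = -B - 3*E + 4  [with B=0, E=-3]  = 13

13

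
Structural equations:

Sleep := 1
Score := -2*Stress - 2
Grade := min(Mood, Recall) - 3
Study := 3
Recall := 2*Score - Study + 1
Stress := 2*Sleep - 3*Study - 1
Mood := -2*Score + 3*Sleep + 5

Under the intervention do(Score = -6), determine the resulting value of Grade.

The intervention breaks the incoming arrows to Score: Score := -2*Stress - 2 no longer applies, and Score = -6.
Mood = -2*Score + 3*Sleep + 5  [with Score=-6, Sleep=1]  = 20
Recall = 2*Score - Study + 1  [with Score=-6, Study=3]  = -14
Grade = min(Mood, Recall) - 3  [with Mood=20, Recall=-14]  = -17

-17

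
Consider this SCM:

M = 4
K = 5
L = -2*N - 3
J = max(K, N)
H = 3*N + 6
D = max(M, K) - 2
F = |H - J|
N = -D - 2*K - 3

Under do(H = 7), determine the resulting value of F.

Intervening sets H = 7 and removes its equation (H = 3*N + 6).
D = max(M, K) - 2  [with M=4, K=5]  = 3
N = -D - 2*K - 3  [with D=3, K=5]  = -16
J = max(K, N)  [with K=5, N=-16]  = 5
F = |H - J|  [with H=7, J=5]  = 2

2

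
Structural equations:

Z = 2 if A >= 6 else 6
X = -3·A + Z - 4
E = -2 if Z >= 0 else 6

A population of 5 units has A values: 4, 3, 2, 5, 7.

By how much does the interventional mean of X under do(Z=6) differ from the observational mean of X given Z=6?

-2.1

The intervention sets Z=6 in all 5 units regardless of A. Recomputing X per unit gives -10, -7, -4, -13, -19; average -10.6.
Conditioning on Z=6 selects the 4 unit(s) with A ∈ {4, 3, 2, 5}. Their X values: -10, -7, -4, -13. Mean = -8.5.
Difference = -10.6 − (-8.5) = -2.1.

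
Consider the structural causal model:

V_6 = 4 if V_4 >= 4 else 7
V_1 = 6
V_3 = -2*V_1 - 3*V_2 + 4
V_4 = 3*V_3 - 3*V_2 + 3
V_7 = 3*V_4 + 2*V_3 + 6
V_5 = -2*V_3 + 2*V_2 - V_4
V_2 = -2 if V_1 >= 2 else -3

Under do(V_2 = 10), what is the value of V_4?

-141

Under do(V_2=10), the mechanism V_2 = -2 if V_1 >= 2 else -3 is discarded; V_2 is fixed at 10.
V_3 = -2*V_1 - 3*V_2 + 4  [with V_1=6, V_2=10]  = -38
V_4 = 3*V_3 - 3*V_2 + 3  [with V_3=-38, V_2=10]  = -141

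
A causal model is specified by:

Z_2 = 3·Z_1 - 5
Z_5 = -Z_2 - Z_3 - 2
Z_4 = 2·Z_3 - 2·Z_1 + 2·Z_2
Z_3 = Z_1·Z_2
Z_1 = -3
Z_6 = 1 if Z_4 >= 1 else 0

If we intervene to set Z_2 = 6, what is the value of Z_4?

Under do(Z_2=6), the mechanism Z_2 = 3·Z_1 - 5 is discarded; Z_2 is fixed at 6.
Z_3 = Z_1·Z_2  [with Z_1=-3, Z_2=6]  = -18
Z_4 = 2·Z_3 - 2·Z_1 + 2·Z_2  [with Z_3=-18, Z_1=-3, Z_2=6]  = -18

-18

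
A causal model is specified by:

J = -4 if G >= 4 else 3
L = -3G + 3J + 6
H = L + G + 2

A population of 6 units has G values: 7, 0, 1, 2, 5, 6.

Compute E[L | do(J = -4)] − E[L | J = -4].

7.5

Every unit gets J=-4 under the intervention. L values become -27, -6, -9, -12, -21, -24; E[L|do(J=-4)] = -16.5.
E[L|J=-4] averages over only the 3 units with J=-4 (G = 7, 5, 6): L = -27, -21, -24, mean -24.
Difference = -16.5 − (-24) = 7.5.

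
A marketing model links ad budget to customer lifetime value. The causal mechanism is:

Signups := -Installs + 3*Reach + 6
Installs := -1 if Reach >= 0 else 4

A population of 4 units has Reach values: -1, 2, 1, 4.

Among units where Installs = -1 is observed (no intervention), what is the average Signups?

Observing Installs=-1 restricts to units where Installs's equation naturally yields -1: Reach ∈ {2, 1, 4}. In that subpopulation Signups = 13, 10, 19, mean 14.

14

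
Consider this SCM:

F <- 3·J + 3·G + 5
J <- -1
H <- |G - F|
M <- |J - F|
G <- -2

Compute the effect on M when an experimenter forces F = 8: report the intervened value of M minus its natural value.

The intervention breaks the incoming arrows to F: F <- 3·J + 3·G + 5 no longer applies, and F = 8.
M = |J - F|  [with J=-1, F=8]  = 9
Without intervention: F = 3·J + 3·G + 5  [with J=-1, G=-2]  = -4; M = |J - F|  [with J=-1, F=-4]  = 3.
Change = 9 − 3 = 6.

6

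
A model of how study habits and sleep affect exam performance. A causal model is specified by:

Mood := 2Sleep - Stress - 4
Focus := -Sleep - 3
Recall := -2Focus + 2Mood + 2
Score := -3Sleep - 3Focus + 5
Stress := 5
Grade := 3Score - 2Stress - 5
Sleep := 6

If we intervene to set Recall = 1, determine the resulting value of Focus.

do(Recall=1) replaces the equation Recall := -2Focus + 2Mood + 2 with the constant Recall = 1.
Focus is not downstream of the intervention, so its value is determined by the original equations.
Focus = -Sleep - 3  [with Sleep=6]  = -9

-9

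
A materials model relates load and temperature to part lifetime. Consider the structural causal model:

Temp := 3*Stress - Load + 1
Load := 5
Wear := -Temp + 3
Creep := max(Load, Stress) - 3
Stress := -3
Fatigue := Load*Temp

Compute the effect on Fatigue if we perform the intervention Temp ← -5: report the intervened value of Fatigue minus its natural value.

The intervention breaks the incoming arrows to Temp: Temp := 3*Stress - Load + 1 no longer applies, and Temp = -5.
Fatigue = Load*Temp  [with Load=5, Temp=-5]  = -25
Without intervention: Temp = 3*Stress - Load + 1  [with Stress=-3, Load=5]  = -13; Fatigue = Load*Temp  [with Load=5, Temp=-13]  = -65.
Change = -25 − (-65) = 40.

40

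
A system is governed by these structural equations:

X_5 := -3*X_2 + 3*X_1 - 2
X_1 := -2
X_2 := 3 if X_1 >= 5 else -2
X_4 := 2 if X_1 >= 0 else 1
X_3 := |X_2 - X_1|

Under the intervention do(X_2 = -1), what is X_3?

The intervention breaks the incoming arrows to X_2: X_2 := 3 if X_1 >= 5 else -2 no longer applies, and X_2 = -1.
X_3 = |X_2 - X_1|  [with X_2=-1, X_1=-2]  = 1

1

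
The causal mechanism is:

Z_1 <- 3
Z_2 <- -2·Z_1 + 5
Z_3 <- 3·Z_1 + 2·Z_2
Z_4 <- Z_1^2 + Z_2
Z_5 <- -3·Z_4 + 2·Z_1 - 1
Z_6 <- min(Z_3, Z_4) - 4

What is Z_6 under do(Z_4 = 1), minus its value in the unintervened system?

Under do(Z_4=1), the mechanism Z_4 <- Z_1^2 + Z_2 is discarded; Z_4 is fixed at 1.
Z_2 = -2·Z_1 + 5  [with Z_1=3]  = -1
Z_3 = 3·Z_1 + 2·Z_2  [with Z_1=3, Z_2=-1]  = 7
Z_6 = min(Z_3, Z_4) - 4  [with Z_3=7, Z_4=1]  = -3
Without intervention: Z_2 = -2·Z_1 + 5  [with Z_1=3]  = -1; Z_3 = 3·Z_1 + 2·Z_2  [with Z_1=3, Z_2=-1]  = 7; Z_4 = Z_1^2 + Z_2  [with Z_1=3, Z_2=-1]  = 8; Z_6 = min(Z_3, Z_4) - 4  [with Z_3=7, Z_4=8]  = 3.
Change = -3 − 3 = -6.

-6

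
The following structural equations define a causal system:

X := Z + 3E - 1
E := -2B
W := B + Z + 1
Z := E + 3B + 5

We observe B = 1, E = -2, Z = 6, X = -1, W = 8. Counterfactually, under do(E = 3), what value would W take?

13

do(E=3) replaces the equation E := -2B with the constant E = 3.
Z = E + 3B + 5  [with E=3, B=1]  = 11
W = B + Z + 1  [with B=1, Z=11]  = 13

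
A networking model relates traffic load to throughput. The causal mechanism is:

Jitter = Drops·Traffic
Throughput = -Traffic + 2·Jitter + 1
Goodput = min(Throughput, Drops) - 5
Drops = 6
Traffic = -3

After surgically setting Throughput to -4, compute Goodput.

-9

Intervening sets Throughput = -4 and removes its equation (Throughput = -Traffic + 2·Jitter + 1).
Goodput = min(Throughput, Drops) - 5  [with Throughput=-4, Drops=6]  = -9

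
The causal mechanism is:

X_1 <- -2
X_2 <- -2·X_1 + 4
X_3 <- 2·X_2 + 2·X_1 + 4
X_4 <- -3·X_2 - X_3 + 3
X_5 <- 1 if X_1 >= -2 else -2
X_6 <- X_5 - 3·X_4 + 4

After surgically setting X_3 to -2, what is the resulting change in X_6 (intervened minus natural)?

-54

The intervention breaks the incoming arrows to X_3: X_3 <- 2·X_2 + 2·X_1 + 4 no longer applies, and X_3 = -2.
X_2 = -2·X_1 + 4  [with X_1=-2]  = 8
X_4 = -3·X_2 - X_3 + 3  [with X_2=8, X_3=-2]  = -19
X_5 = 1 if X_1 >= -2 else -2  [with X_1=-2]  = 1
X_6 = X_5 - 3·X_4 + 4  [with X_5=1, X_4=-19]  = 62
Without intervention: X_2 = -2·X_1 + 4  [with X_1=-2]  = 8; X_3 = 2·X_2 + 2·X_1 + 4  [with X_2=8, X_1=-2]  = 16; X_4 = -3·X_2 - X_3 + 3  [with X_2=8, X_3=16]  = -37; X_5 = 1 if X_1 >= -2 else -2  [with X_1=-2]  = 1; X_6 = X_5 - 3·X_4 + 4  [with X_5=1, X_4=-37]  = 116.
Change = 62 − 116 = -54.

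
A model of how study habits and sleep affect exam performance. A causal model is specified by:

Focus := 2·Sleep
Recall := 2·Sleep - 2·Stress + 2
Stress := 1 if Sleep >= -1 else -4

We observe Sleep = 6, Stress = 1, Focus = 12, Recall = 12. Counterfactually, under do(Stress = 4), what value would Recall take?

6

Under do(Stress=4), the mechanism Stress := 1 if Sleep >= -1 else -4 is discarded; Stress is fixed at 4.
Recall = 2·Sleep - 2·Stress + 2  [with Sleep=6, Stress=4]  = 6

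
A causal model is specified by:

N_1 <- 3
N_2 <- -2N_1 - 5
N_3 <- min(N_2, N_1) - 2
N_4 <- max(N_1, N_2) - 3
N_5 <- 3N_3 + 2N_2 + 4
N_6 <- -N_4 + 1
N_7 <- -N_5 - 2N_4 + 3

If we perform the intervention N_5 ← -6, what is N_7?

9

Under do(N_5=-6), the mechanism N_5 <- 3N_3 + 2N_2 + 4 is discarded; N_5 is fixed at -6.
N_2 = -2N_1 - 5  [with N_1=3]  = -11
N_4 = max(N_1, N_2) - 3  [with N_1=3, N_2=-11]  = 0
N_7 = -N_5 - 2N_4 + 3  [with N_5=-6, N_4=0]  = 9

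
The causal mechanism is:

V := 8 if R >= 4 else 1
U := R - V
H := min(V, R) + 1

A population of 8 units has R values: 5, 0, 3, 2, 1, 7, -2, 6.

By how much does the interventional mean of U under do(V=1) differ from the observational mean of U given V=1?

The intervention sets V=1 in all 8 units regardless of R. Recomputing U per unit gives 4, -1, 2, 1, 0, 6, -3, 5; average 1.75.
E[U|V=1] averages over only the 5 units with V=1 (R = 0, 3, 2, 1, -2): U = -1, 2, 1, 0, -3, mean -0.2.
Difference = 1.75 − (-0.2) = 1.95.

1.95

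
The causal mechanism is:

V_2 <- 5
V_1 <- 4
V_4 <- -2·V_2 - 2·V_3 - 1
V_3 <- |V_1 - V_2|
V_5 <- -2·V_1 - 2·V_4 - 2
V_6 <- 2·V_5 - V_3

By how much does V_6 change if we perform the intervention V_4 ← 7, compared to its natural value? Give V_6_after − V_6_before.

Under do(V_4=7), the mechanism V_4 <- -2·V_2 - 2·V_3 - 1 is discarded; V_4 is fixed at 7.
V_3 = |V_1 - V_2|  [with V_1=4, V_2=5]  = 1
V_5 = -2·V_1 - 2·V_4 - 2  [with V_1=4, V_4=7]  = -24
V_6 = 2·V_5 - V_3  [with V_5=-24, V_3=1]  = -49
Without intervention: V_3 = |V_1 - V_2|  [with V_1=4, V_2=5]  = 1; V_4 = -2·V_2 - 2·V_3 - 1  [with V_2=5, V_3=1]  = -13; V_5 = -2·V_1 - 2·V_4 - 2  [with V_1=4, V_4=-13]  = 16; V_6 = 2·V_5 - V_3  [with V_5=16, V_3=1]  = 31.
Change = -49 − 31 = -80.

-80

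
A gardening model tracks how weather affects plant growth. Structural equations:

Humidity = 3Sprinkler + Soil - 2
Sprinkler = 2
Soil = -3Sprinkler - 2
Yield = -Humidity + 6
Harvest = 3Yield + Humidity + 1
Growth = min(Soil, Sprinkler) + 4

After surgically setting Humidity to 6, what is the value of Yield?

Intervening sets Humidity = 6 and removes its equation (Humidity = 3Sprinkler + Soil - 2).
Yield = -Humidity + 6  [with Humidity=6]  = 0

0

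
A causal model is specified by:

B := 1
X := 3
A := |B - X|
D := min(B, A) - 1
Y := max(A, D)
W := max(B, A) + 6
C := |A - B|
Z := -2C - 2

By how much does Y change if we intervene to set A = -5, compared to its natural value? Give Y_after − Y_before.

do(A=-5) replaces the equation A := |B - X| with the constant A = -5.
D = min(B, A) - 1  [with B=1, A=-5]  = -6
Y = max(A, D)  [with A=-5, D=-6]  = -5
Without intervention: A = |B - X|  [with B=1, X=3]  = 2; D = min(B, A) - 1  [with B=1, A=2]  = 0; Y = max(A, D)  [with A=2, D=0]  = 2.
Change = -5 − 2 = -7.

-7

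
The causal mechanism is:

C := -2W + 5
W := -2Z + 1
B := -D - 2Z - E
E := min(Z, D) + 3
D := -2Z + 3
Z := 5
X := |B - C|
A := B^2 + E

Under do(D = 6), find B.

-24

Under do(D=6), the mechanism D := -2Z + 3 is discarded; D is fixed at 6.
E = min(Z, D) + 3  [with Z=5, D=6]  = 8
B = -D - 2Z - E  [with D=6, Z=5, E=8]  = -24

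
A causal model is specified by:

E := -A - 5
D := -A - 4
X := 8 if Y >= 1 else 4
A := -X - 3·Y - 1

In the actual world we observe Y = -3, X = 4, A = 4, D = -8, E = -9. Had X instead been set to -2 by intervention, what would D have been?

Under do(X=-2), the mechanism X := 8 if Y >= 1 else 4 is discarded; X is fixed at -2.
A = -X - 3·Y - 1  [with X=-2, Y=-3]  = 10
D = -A - 4  [with A=10]  = -14

-14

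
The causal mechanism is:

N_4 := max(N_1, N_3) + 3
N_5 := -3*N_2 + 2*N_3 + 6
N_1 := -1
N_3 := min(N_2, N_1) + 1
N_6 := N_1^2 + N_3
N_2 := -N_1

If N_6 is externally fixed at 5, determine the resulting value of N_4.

do(N_6=5) replaces the equation N_6 := N_1^2 + N_3 with the constant N_6 = 5.
No directed path runs from N_6 to N_4, so N_4 keeps its natural value.
N_2 = -N_1  [with N_1=-1]  = 1
N_3 = min(N_2, N_1) + 1  [with N_2=1, N_1=-1]  = 0
N_4 = max(N_1, N_3) + 3  [with N_1=-1, N_3=0]  = 3

3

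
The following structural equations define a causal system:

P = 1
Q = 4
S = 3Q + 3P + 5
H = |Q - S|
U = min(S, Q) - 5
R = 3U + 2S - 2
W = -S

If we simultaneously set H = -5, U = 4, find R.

The joint intervention fixes H = -5, U = 4, removing each variable's own equation.
S = 3Q + 3P + 5  [with Q=4, P=1]  = 20
R = 3U + 2S - 2  [with U=4, S=20]  = 50

50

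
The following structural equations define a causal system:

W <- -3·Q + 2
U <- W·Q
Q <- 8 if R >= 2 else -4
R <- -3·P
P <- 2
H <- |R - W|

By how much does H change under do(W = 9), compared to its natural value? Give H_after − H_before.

-5

Under do(W=9), the mechanism W <- -3·Q + 2 is discarded; W is fixed at 9.
R = -3·P  [with P=2]  = -6
H = |R - W|  [with R=-6, W=9]  = 15
Without intervention: R = -3·P  [with P=2]  = -6; Q = 8 if R >= 2 else -4  [with R=-6]  = -4; W = -3·Q + 2  [with Q=-4]  = 14; H = |R - W|  [with R=-6, W=14]  = 20.
Change = 15 − 20 = -5.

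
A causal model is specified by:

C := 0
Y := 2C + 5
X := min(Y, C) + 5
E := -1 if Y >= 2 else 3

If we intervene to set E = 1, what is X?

5

Under do(E=1), the mechanism E := -1 if Y >= 2 else 3 is discarded; E is fixed at 1.
Since X is not a descendant of the intervened variable, it is unaffected.
Y = 2C + 5  [with C=0]  = 5
X = min(Y, C) + 5  [with Y=5, C=0]  = 5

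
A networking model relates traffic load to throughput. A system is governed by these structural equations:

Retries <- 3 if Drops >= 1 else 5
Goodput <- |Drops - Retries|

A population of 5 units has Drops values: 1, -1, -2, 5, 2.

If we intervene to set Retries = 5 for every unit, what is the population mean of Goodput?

The intervention sets Retries=5 in all 5 units regardless of Drops. Recomputing Goodput per unit gives 4, 6, 7, 0, 3; average 4.

4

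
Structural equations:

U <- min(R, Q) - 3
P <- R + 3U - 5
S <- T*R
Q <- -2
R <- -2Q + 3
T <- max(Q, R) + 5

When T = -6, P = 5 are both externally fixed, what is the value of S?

-42

Setting T = -6, P = 5 by intervention discards those variables' equations.
R = -2Q + 3  [with Q=-2]  = 7
S = T*R  [with T=-6, R=7]  = -42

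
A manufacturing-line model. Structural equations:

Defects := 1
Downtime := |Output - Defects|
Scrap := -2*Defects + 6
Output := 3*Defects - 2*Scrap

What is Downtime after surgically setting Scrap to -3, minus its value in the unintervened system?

Under do(Scrap=-3), the mechanism Scrap := -2*Defects + 6 is discarded; Scrap is fixed at -3.
Output = 3*Defects - 2*Scrap  [with Defects=1, Scrap=-3]  = 9
Downtime = |Output - Defects|  [with Output=9, Defects=1]  = 8
Without intervention: Scrap = -2*Defects + 6  [with Defects=1]  = 4; Output = 3*Defects - 2*Scrap  [with Defects=1, Scrap=4]  = -5; Downtime = |Output - Defects|  [with Output=-5, Defects=1]  = 6.
Change = 8 − 6 = 2.

2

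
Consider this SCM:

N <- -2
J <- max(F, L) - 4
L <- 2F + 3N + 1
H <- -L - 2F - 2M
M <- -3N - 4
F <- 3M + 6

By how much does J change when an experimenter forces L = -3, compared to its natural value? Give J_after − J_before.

-7

Under do(L=-3), the mechanism L <- 2F + 3N + 1 is discarded; L is fixed at -3.
M = -3N - 4  [with N=-2]  = 2
F = 3M + 6  [with M=2]  = 12
J = max(F, L) - 4  [with F=12, L=-3]  = 8
Without intervention: M = -3N - 4  [with N=-2]  = 2; F = 3M + 6  [with M=2]  = 12; L = 2F + 3N + 1  [with F=12, N=-2]  = 19; J = max(F, L) - 4  [with F=12, L=19]  = 15.
Change = 8 − 15 = -7.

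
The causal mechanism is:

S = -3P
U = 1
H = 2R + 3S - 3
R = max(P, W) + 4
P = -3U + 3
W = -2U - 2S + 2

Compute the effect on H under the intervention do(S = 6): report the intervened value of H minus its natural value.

18

The intervention breaks the incoming arrows to S: S = -3P no longer applies, and S = 6.
P = -3U + 3  [with U=1]  = 0
W = -2U - 2S + 2  [with U=1, S=6]  = -12
R = max(P, W) + 4  [with P=0, W=-12]  = 4
H = 2R + 3S - 3  [with R=4, S=6]  = 23
Without intervention: P = -3U + 3  [with U=1]  = 0; S = -3P  [with P=0]  = 0; W = -2U - 2S + 2  [with U=1, S=0]  = 0; R = max(P, W) + 4  [with P=0, W=0]  = 4; H = 2R + 3S - 3  [with R=4, S=0]  = 5.
Change = 23 − 5 = 18.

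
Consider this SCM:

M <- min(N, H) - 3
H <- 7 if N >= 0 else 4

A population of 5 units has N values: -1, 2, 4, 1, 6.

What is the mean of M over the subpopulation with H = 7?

0.25

Observing H=7 restricts to units where H's equation naturally yields 7: N ∈ {2, 4, 1, 6}. In that subpopulation M = -1, 1, -2, 3, mean 0.25.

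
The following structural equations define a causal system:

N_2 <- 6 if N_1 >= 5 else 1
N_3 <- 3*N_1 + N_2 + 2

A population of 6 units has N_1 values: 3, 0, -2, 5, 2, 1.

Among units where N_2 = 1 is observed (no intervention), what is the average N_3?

Observing N_2=1 restricts to units where N_2's equation naturally yields 1: N_1 ∈ {3, 0, -2, 2, 1}. In that subpopulation N_3 = 12, 3, -3, 9, 6, mean 5.4.

5.4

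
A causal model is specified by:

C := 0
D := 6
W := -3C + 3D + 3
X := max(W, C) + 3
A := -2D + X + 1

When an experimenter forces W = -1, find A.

do(W=-1) replaces the equation W := -3C + 3D + 3 with the constant W = -1.
X = max(W, C) + 3  [with W=-1, C=0]  = 3
A = -2D + X + 1  [with D=6, X=3]  = -8

-8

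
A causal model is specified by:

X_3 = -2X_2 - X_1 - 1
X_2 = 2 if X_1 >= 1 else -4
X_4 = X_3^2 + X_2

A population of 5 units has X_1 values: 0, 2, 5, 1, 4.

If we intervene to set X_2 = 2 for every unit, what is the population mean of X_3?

-7.4

Every unit gets X_2=2 under the intervention. X_3 values become -5, -7, -10, -6, -9; E[X_3|do(X_2=2)] = -7.4.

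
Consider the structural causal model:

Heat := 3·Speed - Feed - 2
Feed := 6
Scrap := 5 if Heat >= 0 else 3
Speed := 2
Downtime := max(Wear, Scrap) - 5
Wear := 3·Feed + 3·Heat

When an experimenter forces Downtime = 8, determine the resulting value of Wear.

do(Downtime=8) replaces the equation Downtime := max(Wear, Scrap) - 5 with the constant Downtime = 8.
No directed path runs from Downtime to Wear, so Wear keeps its natural value.
Heat = 3·Speed - Feed - 2  [with Speed=2, Feed=6]  = -2
Wear = 3·Feed + 3·Heat  [with Feed=6, Heat=-2]  = 12

12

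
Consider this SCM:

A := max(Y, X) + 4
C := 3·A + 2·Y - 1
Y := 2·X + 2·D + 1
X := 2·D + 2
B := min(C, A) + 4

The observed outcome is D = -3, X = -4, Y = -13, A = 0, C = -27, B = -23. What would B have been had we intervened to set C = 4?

4

The intervention breaks the incoming arrows to C: C := 3·A + 2·Y - 1 no longer applies, and C = 4.
X = 2·D + 2  [with D=-3]  = -4
Y = 2·X + 2·D + 1  [with X=-4, D=-3]  = -13
A = max(Y, X) + 4  [with Y=-13, X=-4]  = 0
B = min(C, A) + 4  [with C=4, A=0]  = 4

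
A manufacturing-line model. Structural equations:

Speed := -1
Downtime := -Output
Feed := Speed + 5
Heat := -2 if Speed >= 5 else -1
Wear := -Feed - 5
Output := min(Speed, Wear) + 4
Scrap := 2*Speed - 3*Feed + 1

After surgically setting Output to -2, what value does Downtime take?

2

Intervening sets Output = -2 and removes its equation (Output := min(Speed, Wear) + 4).
Downtime = -Output  [with Output=-2]  = 2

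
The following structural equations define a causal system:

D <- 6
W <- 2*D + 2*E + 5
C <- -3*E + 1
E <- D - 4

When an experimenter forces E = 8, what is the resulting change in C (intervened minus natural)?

-18

Under do(E=8), the mechanism E <- D - 4 is discarded; E is fixed at 8.
C = -3*E + 1  [with E=8]  = -23
Without intervention: E = D - 4  [with D=6]  = 2; C = -3*E + 1  [with E=2]  = -5.
Change = -23 − (-5) = -18.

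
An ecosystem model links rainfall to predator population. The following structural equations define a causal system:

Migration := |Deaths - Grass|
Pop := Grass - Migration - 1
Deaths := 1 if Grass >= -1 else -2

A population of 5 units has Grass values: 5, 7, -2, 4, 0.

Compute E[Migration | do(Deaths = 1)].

do(Deaths=1) breaks Deaths's dependence on Grass. With Deaths=1 fixed, Migration across the units is 4, 6, 3, 3, 1, mean 3.4.

3.4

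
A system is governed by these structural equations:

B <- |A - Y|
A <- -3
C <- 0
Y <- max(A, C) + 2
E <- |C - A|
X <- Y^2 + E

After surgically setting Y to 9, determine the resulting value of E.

Under do(Y=9), the mechanism Y <- max(A, C) + 2 is discarded; Y is fixed at 9.
Since E is not a descendant of the intervened variable, it is unaffected.
E = |C - A|  [with C=0, A=-3]  = 3

3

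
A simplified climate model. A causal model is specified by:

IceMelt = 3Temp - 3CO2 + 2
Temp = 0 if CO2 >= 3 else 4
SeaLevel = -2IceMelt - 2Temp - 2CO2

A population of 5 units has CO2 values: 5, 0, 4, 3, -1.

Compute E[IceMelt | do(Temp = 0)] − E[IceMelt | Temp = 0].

5.4

Every unit gets Temp=0 under the intervention. IceMelt values become -13, 2, -10, -7, 5; E[IceMelt|do(Temp=0)] = -4.6.
Conditioning on Temp=0 selects the 3 unit(s) with CO2 ∈ {5, 4, 3}. Their IceMelt values: -13, -10, -7. Mean = -10.
Difference = -4.6 − (-10) = 5.4.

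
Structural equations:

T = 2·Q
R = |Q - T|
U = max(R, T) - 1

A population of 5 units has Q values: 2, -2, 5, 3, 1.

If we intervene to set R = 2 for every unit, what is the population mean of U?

do(R=2) breaks R's dependence on Q. With R=2 fixed, U across the units is 3, 1, 9, 5, 1, mean 3.8.

3.8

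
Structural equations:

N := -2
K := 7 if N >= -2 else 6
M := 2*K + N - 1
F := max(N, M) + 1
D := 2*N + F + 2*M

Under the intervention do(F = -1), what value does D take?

17

Intervening sets F = -1 and removes its equation (F := max(N, M) + 1).
K = 7 if N >= -2 else 6  [with N=-2]  = 7
M = 2*K + N - 1  [with K=7, N=-2]  = 11
D = 2*N + F + 2*M  [with N=-2, F=-1, M=11]  = 17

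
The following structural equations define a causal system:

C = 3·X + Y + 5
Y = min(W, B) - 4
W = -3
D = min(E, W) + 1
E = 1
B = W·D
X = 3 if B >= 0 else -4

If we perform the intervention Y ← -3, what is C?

11

Intervening sets Y = -3 and removes its equation (Y = min(W, B) - 4).
D = min(E, W) + 1  [with E=1, W=-3]  = -2
B = W·D  [with W=-3, D=-2]  = 6
X = 3 if B >= 0 else -4  [with B=6]  = 3
C = 3·X + Y + 5  [with X=3, Y=-3]  = 11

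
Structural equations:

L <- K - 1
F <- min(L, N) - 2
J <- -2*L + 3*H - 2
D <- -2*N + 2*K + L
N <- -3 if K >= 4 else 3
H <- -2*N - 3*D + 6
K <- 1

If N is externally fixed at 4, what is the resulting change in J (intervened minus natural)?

Under do(N=4), the mechanism N <- -3 if K >= 4 else 3 is discarded; N is fixed at 4.
L = K - 1  [with K=1]  = 0
D = -2*N + 2*K + L  [with N=4, K=1, L=0]  = -6
H = -2*N - 3*D + 6  [with N=4, D=-6]  = 16
J = -2*L + 3*H - 2  [with L=0, H=16]  = 46
Without intervention: N = -3 if K >= 4 else 3  [with K=1]  = 3; L = K - 1  [with K=1]  = 0; D = -2*N + 2*K + L  [with N=3, K=1, L=0]  = -4; H = -2*N - 3*D + 6  [with N=3, D=-4]  = 12; J = -2*L + 3*H - 2  [with L=0, H=12]  = 34.
Change = 46 − 34 = 12.

12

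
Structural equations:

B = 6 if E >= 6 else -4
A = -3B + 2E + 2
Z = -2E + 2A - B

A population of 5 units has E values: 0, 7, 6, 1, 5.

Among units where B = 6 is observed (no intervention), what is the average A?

-3

Observing B=6 restricts to units where B's equation naturally yields 6: E ∈ {7, 6}. In that subpopulation A = -2, -4, mean -3.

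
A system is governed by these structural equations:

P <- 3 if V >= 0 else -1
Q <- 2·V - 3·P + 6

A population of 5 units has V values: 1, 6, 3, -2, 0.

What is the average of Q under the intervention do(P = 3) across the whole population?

0.2

Every unit gets P=3 under the intervention. Q values become -1, 9, 3, -7, -3; E[Q|do(P=3)] = 0.2.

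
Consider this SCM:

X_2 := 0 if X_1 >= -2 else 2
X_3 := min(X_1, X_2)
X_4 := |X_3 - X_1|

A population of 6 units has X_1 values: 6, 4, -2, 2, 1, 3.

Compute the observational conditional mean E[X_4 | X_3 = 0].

3.2

Conditioning on X_3=0 selects the 5 unit(s) with X_1 ∈ {6, 4, 2, 1, 3}. Their X_4 values: 6, 4, 2, 1, 3. Mean = 3.2.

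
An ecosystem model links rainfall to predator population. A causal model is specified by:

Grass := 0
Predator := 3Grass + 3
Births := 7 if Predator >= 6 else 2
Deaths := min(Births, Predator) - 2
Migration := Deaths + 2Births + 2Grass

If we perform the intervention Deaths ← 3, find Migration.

Intervening sets Deaths = 3 and removes its equation (Deaths := min(Births, Predator) - 2).
Predator = 3Grass + 3  [with Grass=0]  = 3
Births = 7 if Predator >= 6 else 2  [with Predator=3]  = 2
Migration = Deaths + 2Births + 2Grass  [with Deaths=3, Births=2, Grass=0]  = 7

7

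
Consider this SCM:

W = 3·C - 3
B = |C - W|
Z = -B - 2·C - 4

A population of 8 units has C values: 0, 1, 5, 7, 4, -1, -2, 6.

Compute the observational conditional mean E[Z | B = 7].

Observing B=7 restricts to units where B's equation naturally yields 7: C ∈ {5, -2}. In that subpopulation Z = -21, -7, mean -14.

-14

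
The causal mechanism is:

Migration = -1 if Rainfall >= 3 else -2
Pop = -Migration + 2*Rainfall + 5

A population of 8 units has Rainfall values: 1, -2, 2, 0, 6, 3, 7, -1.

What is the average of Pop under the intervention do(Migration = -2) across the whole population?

Every unit gets Migration=-2 under the intervention. Pop values become 9, 3, 11, 7, 19, 13, 21, 5; E[Pop|do(Migration=-2)] = 11.

11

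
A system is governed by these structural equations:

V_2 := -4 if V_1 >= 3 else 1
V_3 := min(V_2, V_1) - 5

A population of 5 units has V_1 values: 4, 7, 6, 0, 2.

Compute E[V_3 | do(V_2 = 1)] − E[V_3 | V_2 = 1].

do(V_2=1) breaks V_2's dependence on V_1. With V_2=1 fixed, V_3 across the units is -4, -4, -4, -5, -4, mean -4.2.
Conditioning on V_2=1 selects the 2 unit(s) with V_1 ∈ {0, 2}. Their V_3 values: -5, -4. Mean = -4.5.
Difference = -4.2 − (-4.5) = 0.3.

0.3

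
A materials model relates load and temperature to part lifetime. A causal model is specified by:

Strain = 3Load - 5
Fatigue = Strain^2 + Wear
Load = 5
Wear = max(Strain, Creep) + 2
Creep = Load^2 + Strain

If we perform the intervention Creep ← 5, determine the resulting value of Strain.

Under do(Creep=5), the mechanism Creep = Load^2 + Strain is discarded; Creep is fixed at 5.
Since Strain is not a descendant of the intervened variable, it is unaffected.
Strain = 3Load - 5  [with Load=5]  = 10

10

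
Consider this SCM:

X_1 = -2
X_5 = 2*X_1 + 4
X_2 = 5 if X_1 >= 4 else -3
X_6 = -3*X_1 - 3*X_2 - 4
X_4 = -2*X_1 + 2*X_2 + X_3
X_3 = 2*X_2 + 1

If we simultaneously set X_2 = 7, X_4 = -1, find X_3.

15

The joint intervention fixes X_2 = 7, X_4 = -1, removing each variable's own equation.
X_3 = 2*X_2 + 1  [with X_2=7]  = 15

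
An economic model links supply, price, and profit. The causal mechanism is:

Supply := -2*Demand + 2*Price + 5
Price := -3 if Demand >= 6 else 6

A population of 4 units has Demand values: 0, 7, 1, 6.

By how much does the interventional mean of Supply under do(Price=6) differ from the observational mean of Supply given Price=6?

-6

The intervention sets Price=6 in all 4 units regardless of Demand. Recomputing Supply per unit gives 17, 3, 15, 5; average 10.
E[Supply|Price=6] averages over only the 2 units with Price=6 (Demand = 0, 1): Supply = 17, 15, mean 16.
Difference = 10 − 16 = -6.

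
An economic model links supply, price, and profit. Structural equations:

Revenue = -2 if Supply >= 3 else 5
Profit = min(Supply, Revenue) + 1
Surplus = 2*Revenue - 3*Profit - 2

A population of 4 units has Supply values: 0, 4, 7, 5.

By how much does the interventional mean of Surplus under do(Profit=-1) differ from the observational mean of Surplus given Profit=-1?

3.5

do(Profit=-1) breaks Profit's dependence on Supply. With Profit=-1 fixed, Surplus across the units is 11, -3, -3, -3, mean 0.5.
Conditioning on Profit=-1 selects the 3 unit(s) with Supply ∈ {4, 7, 5}. Their Surplus values: -3, -3, -3. Mean = -3.
Difference = 0.5 − (-3) = 3.5.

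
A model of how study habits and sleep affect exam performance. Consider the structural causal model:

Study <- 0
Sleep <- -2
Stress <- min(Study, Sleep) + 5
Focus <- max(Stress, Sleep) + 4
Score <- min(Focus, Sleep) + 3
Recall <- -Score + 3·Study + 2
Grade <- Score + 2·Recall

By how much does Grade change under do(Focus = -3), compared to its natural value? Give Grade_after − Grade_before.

The intervention breaks the incoming arrows to Focus: Focus <- max(Stress, Sleep) + 4 no longer applies, and Focus = -3.
Score = min(Focus, Sleep) + 3  [with Focus=-3, Sleep=-2]  = 0
Recall = -Score + 3·Study + 2  [with Score=0, Study=0]  = 2
Grade = Score + 2·Recall  [with Score=0, Recall=2]  = 4
Without intervention: Stress = min(Study, Sleep) + 5  [with Study=0, Sleep=-2]  = 3; Focus = max(Stress, Sleep) + 4  [with Stress=3, Sleep=-2]  = 7; Score = min(Focus, Sleep) + 3  [with Focus=7, Sleep=-2]  = 1; Recall = -Score + 3·Study + 2  [with Score=1, Study=0]  = 1; Grade = Score + 2·Recall  [with Score=1, Recall=1]  = 3.
Change = 4 − 3 = 1.

1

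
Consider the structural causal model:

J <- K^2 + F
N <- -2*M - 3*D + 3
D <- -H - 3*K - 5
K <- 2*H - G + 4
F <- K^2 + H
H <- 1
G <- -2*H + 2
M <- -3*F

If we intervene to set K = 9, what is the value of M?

-246

The intervention breaks the incoming arrows to K: K <- 2*H - G + 4 no longer applies, and K = 9.
F = K^2 + H  [with K=9, H=1]  = 82
M = -3*F  [with F=82]  = -246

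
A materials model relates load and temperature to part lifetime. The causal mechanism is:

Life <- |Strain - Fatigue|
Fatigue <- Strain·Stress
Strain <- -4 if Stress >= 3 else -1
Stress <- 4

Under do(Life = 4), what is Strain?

-4

The intervention breaks the incoming arrows to Life: Life <- |Strain - Fatigue| no longer applies, and Life = 4.
Since Strain is not a descendant of the intervened variable, it is unaffected.
Strain = -4 if Stress >= 3 else -1  [with Stress=4]  = -4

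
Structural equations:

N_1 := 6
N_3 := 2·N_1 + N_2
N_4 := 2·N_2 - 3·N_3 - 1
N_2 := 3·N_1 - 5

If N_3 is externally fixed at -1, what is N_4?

The intervention breaks the incoming arrows to N_3: N_3 := 2·N_1 + N_2 no longer applies, and N_3 = -1.
N_2 = 3·N_1 - 5  [with N_1=6]  = 13
N_4 = 2·N_2 - 3·N_3 - 1  [with N_2=13, N_3=-1]  = 28

28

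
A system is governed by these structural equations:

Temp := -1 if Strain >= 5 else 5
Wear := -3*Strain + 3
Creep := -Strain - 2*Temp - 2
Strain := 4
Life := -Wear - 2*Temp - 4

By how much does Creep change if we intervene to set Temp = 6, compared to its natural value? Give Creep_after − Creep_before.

-2

The intervention breaks the incoming arrows to Temp: Temp := -1 if Strain >= 5 else 5 no longer applies, and Temp = 6.
Creep = -Strain - 2*Temp - 2  [with Strain=4, Temp=6]  = -18
Without intervention: Temp = -1 if Strain >= 5 else 5  [with Strain=4]  = 5; Creep = -Strain - 2*Temp - 2  [with Strain=4, Temp=5]  = -16.
Change = -18 − (-16) = -2.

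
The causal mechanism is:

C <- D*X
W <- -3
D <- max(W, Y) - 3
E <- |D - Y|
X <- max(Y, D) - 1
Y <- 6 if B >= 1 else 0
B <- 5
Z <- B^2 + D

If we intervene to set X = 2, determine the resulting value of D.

3

do(X=2) replaces the equation X <- max(Y, D) - 1 with the constant X = 2.
No directed path runs from X to D, so D keeps its natural value.
Y = 6 if B >= 1 else 0  [with B=5]  = 6
D = max(W, Y) - 3  [with W=-3, Y=6]  = 3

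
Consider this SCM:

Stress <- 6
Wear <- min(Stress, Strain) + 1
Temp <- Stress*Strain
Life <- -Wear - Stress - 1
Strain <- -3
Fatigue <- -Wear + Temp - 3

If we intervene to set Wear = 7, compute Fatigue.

Intervening sets Wear = 7 and removes its equation (Wear <- min(Stress, Strain) + 1).
Temp = Stress*Strain  [with Stress=6, Strain=-3]  = -18
Fatigue = -Wear + Temp - 3  [with Wear=7, Temp=-18]  = -28

-28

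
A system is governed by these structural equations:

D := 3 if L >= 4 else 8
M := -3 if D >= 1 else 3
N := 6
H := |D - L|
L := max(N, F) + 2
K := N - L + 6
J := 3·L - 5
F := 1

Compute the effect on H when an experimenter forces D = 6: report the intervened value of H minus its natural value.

-3

The intervention breaks the incoming arrows to D: D := 3 if L >= 4 else 8 no longer applies, and D = 6.
L = max(N, F) + 2  [with N=6, F=1]  = 8
H = |D - L|  [with D=6, L=8]  = 2
Without intervention: L = max(N, F) + 2  [with N=6, F=1]  = 8; D = 3 if L >= 4 else 8  [with L=8]  = 3; H = |D - L|  [with D=3, L=8]  = 5.
Change = 2 − 5 = -3.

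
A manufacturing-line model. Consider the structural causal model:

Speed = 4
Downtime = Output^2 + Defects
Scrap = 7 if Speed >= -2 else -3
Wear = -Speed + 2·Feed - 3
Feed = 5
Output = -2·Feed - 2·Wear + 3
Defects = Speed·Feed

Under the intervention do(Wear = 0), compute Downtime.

The intervention breaks the incoming arrows to Wear: Wear = -Speed + 2·Feed - 3 no longer applies, and Wear = 0.
Defects = Speed·Feed  [with Speed=4, Feed=5]  = 20
Output = -2·Feed - 2·Wear + 3  [with Feed=5, Wear=0]  = -7
Downtime = Output^2 + Defects  [with Output=-7, Defects=20]  = 69

69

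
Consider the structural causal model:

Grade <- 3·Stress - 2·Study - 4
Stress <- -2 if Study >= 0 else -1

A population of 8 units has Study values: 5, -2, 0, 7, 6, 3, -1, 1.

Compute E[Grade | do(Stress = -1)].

-11.75

The intervention sets Stress=-1 in all 8 units regardless of Study. Recomputing Grade per unit gives -17, -3, -7, -21, -19, -13, -5, -9; average -11.75.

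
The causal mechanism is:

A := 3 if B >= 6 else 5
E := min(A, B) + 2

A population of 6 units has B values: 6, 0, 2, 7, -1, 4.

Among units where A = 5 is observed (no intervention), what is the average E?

3.25

Observing A=5 restricts to units where A's equation naturally yields 5: B ∈ {0, 2, -1, 4}. In that subpopulation E = 2, 4, 1, 6, mean 3.25.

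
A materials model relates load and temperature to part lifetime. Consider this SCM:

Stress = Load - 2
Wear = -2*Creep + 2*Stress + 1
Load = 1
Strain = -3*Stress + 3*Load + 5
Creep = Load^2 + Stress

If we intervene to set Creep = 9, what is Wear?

-19

Intervening sets Creep = 9 and removes its equation (Creep = Load^2 + Stress).
Stress = Load - 2  [with Load=1]  = -1
Wear = -2*Creep + 2*Stress + 1  [with Creep=9, Stress=-1]  = -19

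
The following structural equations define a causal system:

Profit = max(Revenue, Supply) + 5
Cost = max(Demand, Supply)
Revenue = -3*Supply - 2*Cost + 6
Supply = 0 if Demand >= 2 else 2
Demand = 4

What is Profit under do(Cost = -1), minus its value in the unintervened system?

do(Cost=-1) replaces the equation Cost = max(Demand, Supply) with the constant Cost = -1.
Supply = 0 if Demand >= 2 else 2  [with Demand=4]  = 0
Revenue = -3*Supply - 2*Cost + 6  [with Supply=0, Cost=-1]  = 8
Profit = max(Revenue, Supply) + 5  [with Revenue=8, Supply=0]  = 13
Without intervention: Supply = 0 if Demand >= 2 else 2  [with Demand=4]  = 0; Cost = max(Demand, Supply)  [with Demand=4, Supply=0]  = 4; Revenue = -3*Supply - 2*Cost + 6  [with Supply=0, Cost=4]  = -2; Profit = max(Revenue, Supply) + 5  [with Revenue=-2, Supply=0]  = 5.
Change = 13 − 5 = 8.

8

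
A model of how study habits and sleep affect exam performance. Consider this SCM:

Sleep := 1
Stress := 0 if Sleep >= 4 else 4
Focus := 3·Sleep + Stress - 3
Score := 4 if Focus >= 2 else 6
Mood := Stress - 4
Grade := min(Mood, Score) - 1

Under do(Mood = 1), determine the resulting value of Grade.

The intervention breaks the incoming arrows to Mood: Mood := Stress - 4 no longer applies, and Mood = 1.
Stress = 0 if Sleep >= 4 else 4  [with Sleep=1]  = 4
Focus = 3·Sleep + Stress - 3  [with Sleep=1, Stress=4]  = 4
Score = 4 if Focus >= 2 else 6  [with Focus=4]  = 4
Grade = min(Mood, Score) - 1  [with Mood=1, Score=4]  = 0

0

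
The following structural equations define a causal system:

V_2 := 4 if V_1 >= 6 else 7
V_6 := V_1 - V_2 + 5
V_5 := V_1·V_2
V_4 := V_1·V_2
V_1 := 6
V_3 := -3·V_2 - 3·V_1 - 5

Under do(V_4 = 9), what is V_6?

Under do(V_4=9), the mechanism V_4 := V_1·V_2 is discarded; V_4 is fixed at 9.
Since V_6 is not a descendant of the intervened variable, it is unaffected.
V_2 = 4 if V_1 >= 6 else 7  [with V_1=6]  = 4
V_6 = V_1 - V_2 + 5  [with V_1=6, V_2=4]  = 7

7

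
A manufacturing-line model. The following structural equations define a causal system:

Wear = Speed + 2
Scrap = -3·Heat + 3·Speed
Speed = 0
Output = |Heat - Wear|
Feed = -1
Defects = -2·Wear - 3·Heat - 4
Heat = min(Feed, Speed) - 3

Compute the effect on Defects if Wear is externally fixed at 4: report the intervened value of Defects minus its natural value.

Intervening sets Wear = 4 and removes its equation (Wear = Speed + 2).
Heat = min(Feed, Speed) - 3  [with Feed=-1, Speed=0]  = -4
Defects = -2·Wear - 3·Heat - 4  [with Wear=4, Heat=-4]  = 0
Without intervention: Heat = min(Feed, Speed) - 3  [with Feed=-1, Speed=0]  = -4; Wear = Speed + 2  [with Speed=0]  = 2; Defects = -2·Wear - 3·Heat - 4  [with Wear=2, Heat=-4]  = 4.
Change = 0 − 4 = -4.

-4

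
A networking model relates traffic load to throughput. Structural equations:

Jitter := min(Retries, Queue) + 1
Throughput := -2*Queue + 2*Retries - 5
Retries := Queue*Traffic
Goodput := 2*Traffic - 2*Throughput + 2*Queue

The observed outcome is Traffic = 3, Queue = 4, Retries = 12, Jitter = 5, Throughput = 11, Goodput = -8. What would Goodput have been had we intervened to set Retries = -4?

The intervention breaks the incoming arrows to Retries: Retries := Queue*Traffic no longer applies, and Retries = -4.
Throughput = -2*Queue + 2*Retries - 5  [with Queue=4, Retries=-4]  = -21
Goodput = 2*Traffic - 2*Throughput + 2*Queue  [with Traffic=3, Throughput=-21, Queue=4]  = 56

56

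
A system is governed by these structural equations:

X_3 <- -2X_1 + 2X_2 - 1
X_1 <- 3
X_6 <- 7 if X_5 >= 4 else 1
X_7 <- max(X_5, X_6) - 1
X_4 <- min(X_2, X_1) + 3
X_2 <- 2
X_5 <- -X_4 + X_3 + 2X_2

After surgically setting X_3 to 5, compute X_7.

The intervention breaks the incoming arrows to X_3: X_3 <- -2X_1 + 2X_2 - 1 no longer applies, and X_3 = 5.
X_4 = min(X_2, X_1) + 3  [with X_2=2, X_1=3]  = 5
X_5 = -X_4 + X_3 + 2X_2  [with X_4=5, X_3=5, X_2=2]  = 4
X_6 = 7 if X_5 >= 4 else 1  [with X_5=4]  = 7
X_7 = max(X_5, X_6) - 1  [with X_5=4, X_6=7]  = 6

6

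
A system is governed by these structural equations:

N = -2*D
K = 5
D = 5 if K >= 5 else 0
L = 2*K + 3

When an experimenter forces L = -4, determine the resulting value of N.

-10

The intervention breaks the incoming arrows to L: L = 2*K + 3 no longer applies, and L = -4.
N is not downstream of the intervention, so its value is determined by the original equations.
D = 5 if K >= 5 else 0  [with K=5]  = 5
N = -2*D  [with D=5]  = -10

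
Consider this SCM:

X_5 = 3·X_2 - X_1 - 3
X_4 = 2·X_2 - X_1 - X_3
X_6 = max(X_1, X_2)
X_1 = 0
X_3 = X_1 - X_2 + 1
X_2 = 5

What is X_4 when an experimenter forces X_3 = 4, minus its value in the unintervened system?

The intervention breaks the incoming arrows to X_3: X_3 = X_1 - X_2 + 1 no longer applies, and X_3 = 4.
X_4 = 2·X_2 - X_1 - X_3  [with X_2=5, X_1=0, X_3=4]  = 6
Without intervention: X_3 = X_1 - X_2 + 1  [with X_1=0, X_2=5]  = -4; X_4 = 2·X_2 - X_1 - X_3  [with X_2=5, X_1=0, X_3=-4]  = 14.
Change = 6 − 14 = -8.

-8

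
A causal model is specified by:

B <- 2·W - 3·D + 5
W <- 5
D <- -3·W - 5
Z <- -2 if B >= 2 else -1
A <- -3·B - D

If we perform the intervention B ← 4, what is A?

8

The intervention breaks the incoming arrows to B: B <- 2·W - 3·D + 5 no longer applies, and B = 4.
D = -3·W - 5  [with W=5]  = -20
A = -3·B - D  [with B=4, D=-20]  = 8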